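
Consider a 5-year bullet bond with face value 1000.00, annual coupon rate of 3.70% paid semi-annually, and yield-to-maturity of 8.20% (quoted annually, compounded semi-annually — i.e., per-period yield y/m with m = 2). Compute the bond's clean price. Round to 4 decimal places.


Answer: Price = 818.4100

Derivation:
Coupon per period c = face * coupon_rate / m = 18.500000
Periods per year m = 2; per-period yield y/m = 0.041000
Number of cashflows N = 10
Cashflows (t years, CF_t, discount factor 1/(1+y/m)^(m*t), PV):
  t = 0.5000: CF_t = 18.500000, DF = 0.960615, PV = 17.771374
  t = 1.0000: CF_t = 18.500000, DF = 0.922781, PV = 17.071444
  t = 1.5000: CF_t = 18.500000, DF = 0.886437, PV = 16.399082
  t = 2.0000: CF_t = 18.500000, DF = 0.851524, PV = 15.753201
  t = 2.5000: CF_t = 18.500000, DF = 0.817987, PV = 15.132758
  t = 3.0000: CF_t = 18.500000, DF = 0.785770, PV = 14.536751
  t = 3.5000: CF_t = 18.500000, DF = 0.754823, PV = 13.964218
  t = 4.0000: CF_t = 18.500000, DF = 0.725094, PV = 13.414234
  t = 4.5000: CF_t = 18.500000, DF = 0.696536, PV = 12.885912
  t = 5.0000: CF_t = 1018.500000, DF = 0.669103, PV = 681.480978
Price P = sum_t PV_t = 818.409953


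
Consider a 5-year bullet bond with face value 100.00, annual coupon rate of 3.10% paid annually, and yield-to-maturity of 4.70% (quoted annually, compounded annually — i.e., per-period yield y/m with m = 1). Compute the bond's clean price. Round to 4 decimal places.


Coupon per period c = face * coupon_rate / m = 3.100000
Periods per year m = 1; per-period yield y/m = 0.047000
Number of cashflows N = 5
Cashflows (t years, CF_t, discount factor 1/(1+y/m)^(m*t), PV):
  t = 1.0000: CF_t = 3.100000, DF = 0.955110, PV = 2.960840
  t = 2.0000: CF_t = 3.100000, DF = 0.912235, PV = 2.827928
  t = 3.0000: CF_t = 3.100000, DF = 0.871284, PV = 2.700982
  t = 4.0000: CF_t = 3.100000, DF = 0.832172, PV = 2.579734
  t = 5.0000: CF_t = 103.100000, DF = 0.794816, PV = 81.945528
Price P = sum_t PV_t = 93.015012

Answer: Price = 93.0150


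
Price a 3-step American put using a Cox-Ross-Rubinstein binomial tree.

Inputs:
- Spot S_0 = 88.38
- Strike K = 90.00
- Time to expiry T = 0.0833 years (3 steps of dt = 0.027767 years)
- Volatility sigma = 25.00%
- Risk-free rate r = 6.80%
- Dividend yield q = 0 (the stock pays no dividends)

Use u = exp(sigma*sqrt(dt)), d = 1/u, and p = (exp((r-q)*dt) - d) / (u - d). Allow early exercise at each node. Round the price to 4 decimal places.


Answer: Price = V(0,0) = 3.3248

Derivation:
dt = T/N = 0.027767
u = exp(sigma*sqrt(dt)) = 1.042538; d = 1/u = 0.959197
p = (exp((r-q)*dt) - d) / (u - d) = 0.512264
Discount per step: exp(-r*dt) = 0.998114
Stock lattice S(k, i) with i counting down-moves:
  k=0: S(0,0) = 88.3800
  k=1: S(1,0) = 92.1395; S(1,1) = 84.7739
  k=2: S(2,0) = 96.0590; S(2,1) = 88.3800; S(2,2) = 81.3149
  k=3: S(3,0) = 100.1452; S(3,1) = 92.1395; S(3,2) = 84.7739; S(3,3) = 77.9970
Terminal payoffs V(N, i) = max(K - S_T, 0):
  V(3,0) = 0.000000; V(3,1) = 0.000000; V(3,2) = 5.226129; V(3,3) = 12.002974
Backward induction: V(k, i) = exp(-r*dt) * [p * V(k+1, i) + (1-p) * V(k+1, i+1)]; then take max(V_cont, immediate exercise) for American.
  V(2,0) = exp(-r*dt) * [p*0.000000 + (1-p)*0.000000] = 0.000000; exercise = 0.000000; V(2,0) = max -> 0.000000
  V(2,1) = exp(-r*dt) * [p*0.000000 + (1-p)*5.226129] = 2.544164; exercise = 1.620000; V(2,1) = max -> 2.544164
  V(2,2) = exp(-r*dt) * [p*5.226129 + (1-p)*12.002974] = 8.515348; exercise = 8.685119; V(2,2) = max -> 8.685119
  V(1,0) = exp(-r*dt) * [p*0.000000 + (1-p)*2.544164] = 1.238540; exercise = 0.000000; V(1,0) = max -> 1.238540
  V(1,1) = exp(-r*dt) * [p*2.544164 + (1-p)*8.685119] = 5.528880; exercise = 5.226129; V(1,1) = max -> 5.528880
  V(0,0) = exp(-r*dt) * [p*1.238540 + (1-p)*5.528880] = 3.324810; exercise = 1.620000; V(0,0) = max -> 3.324810


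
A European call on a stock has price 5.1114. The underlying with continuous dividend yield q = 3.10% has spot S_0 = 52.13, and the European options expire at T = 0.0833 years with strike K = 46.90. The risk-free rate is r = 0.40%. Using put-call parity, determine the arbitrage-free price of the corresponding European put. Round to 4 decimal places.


Answer: Put price = 0.0002

Derivation:
Put-call parity: C - P = S_0 * exp(-qT) - K * exp(-rT).
S_0 * exp(-qT) = 52.1300 * 0.99742103 = 51.99555836
K * exp(-rT) = 46.9000 * 0.99966686 = 46.88437552
P = C - S*exp(-qT) + K*exp(-rT)
P = 5.1114 - 51.99555836 + 46.88437552 = 0.0002


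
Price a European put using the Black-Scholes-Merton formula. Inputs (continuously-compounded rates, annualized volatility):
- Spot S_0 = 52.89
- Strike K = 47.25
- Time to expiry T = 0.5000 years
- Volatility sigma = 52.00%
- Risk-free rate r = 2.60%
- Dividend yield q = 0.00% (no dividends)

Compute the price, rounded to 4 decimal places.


d1 = (ln(S/K) + (r - q + 0.5*sigma^2) * T) / (sigma * sqrt(T)) = 0.52587431
d2 = d1 - sigma * sqrt(T) = 0.15817878
exp(-rT) = 0.98708414; exp(-qT) = 1.00000000
P = K * exp(-rT) * N(-d2) - S_0 * exp(-qT) * N(-d1)
N(-d1) = 0.29948777; N(-d2) = 0.43715796
P = 47.2500 * 0.98708414 * 0.43715796 - 52.8900 * 1.00000000 * 0.29948777 = 4.5490

Answer: Price = 4.5490


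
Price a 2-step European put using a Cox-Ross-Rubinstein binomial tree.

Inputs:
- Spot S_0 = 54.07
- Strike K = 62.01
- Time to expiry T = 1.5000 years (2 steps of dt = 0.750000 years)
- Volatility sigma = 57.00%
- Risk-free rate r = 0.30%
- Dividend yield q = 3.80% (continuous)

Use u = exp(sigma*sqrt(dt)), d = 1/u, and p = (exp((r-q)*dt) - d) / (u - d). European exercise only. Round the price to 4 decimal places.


Answer: Price = V(0,0) = 21.0155

Derivation:
dt = T/N = 0.750000
u = exp(sigma*sqrt(dt)) = 1.638260; d = 1/u = 0.610404
p = (exp((r-q)*dt) - d) / (u - d) = 0.353831
Discount per step: exp(-r*dt) = 0.997753
Stock lattice S(k, i) with i counting down-moves:
  k=0: S(0,0) = 54.0700
  k=1: S(1,0) = 88.5807; S(1,1) = 33.0045
  k=2: S(2,0) = 145.1182; S(2,1) = 54.0700; S(2,2) = 20.1461
Terminal payoffs V(N, i) = max(K - S_T, 0):
  V(2,0) = 0.000000; V(2,1) = 7.940000; V(2,2) = 41.863904
Backward induction: V(k, i) = exp(-r*dt) * [p * V(k+1, i) + (1-p) * V(k+1, i+1)].
  V(1,0) = exp(-r*dt) * [p*0.000000 + (1-p)*7.940000] = 5.119048
  V(1,1) = exp(-r*dt) * [p*7.940000 + (1-p)*41.863904] = 29.793450
  V(0,0) = exp(-r*dt) * [p*5.119048 + (1-p)*29.793450] = 21.015532


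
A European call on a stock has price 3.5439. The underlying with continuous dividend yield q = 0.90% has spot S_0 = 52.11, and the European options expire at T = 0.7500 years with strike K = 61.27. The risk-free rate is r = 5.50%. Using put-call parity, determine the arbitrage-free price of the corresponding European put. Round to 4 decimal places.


Answer: Put price = 10.5785

Derivation:
Put-call parity: C - P = S_0 * exp(-qT) - K * exp(-rT).
S_0 * exp(-qT) = 52.1100 * 0.99327273 = 51.75944196
K * exp(-rT) = 61.2700 * 0.95958920 = 58.79403045
P = C - S*exp(-qT) + K*exp(-rT)
P = 3.5439 - 51.75944196 + 58.79403045 = 10.5785


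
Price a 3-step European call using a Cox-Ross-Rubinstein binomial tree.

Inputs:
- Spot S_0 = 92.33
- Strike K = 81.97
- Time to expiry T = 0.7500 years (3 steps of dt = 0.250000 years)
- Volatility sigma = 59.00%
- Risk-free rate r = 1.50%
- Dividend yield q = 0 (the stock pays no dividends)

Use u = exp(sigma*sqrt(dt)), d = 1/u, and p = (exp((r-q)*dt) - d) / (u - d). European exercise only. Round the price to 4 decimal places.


dt = T/N = 0.250000
u = exp(sigma*sqrt(dt)) = 1.343126; d = 1/u = 0.744532
p = (exp((r-q)*dt) - d) / (u - d) = 0.433057
Discount per step: exp(-r*dt) = 0.996257
Stock lattice S(k, i) with i counting down-moves:
  k=0: S(0,0) = 92.3300
  k=1: S(1,0) = 124.0109; S(1,1) = 68.7426
  k=2: S(2,0) = 166.5623; S(2,1) = 92.3300; S(2,2) = 51.1810
  k=3: S(3,0) = 223.7141; S(3,1) = 124.0109; S(3,2) = 68.7426; S(3,3) = 38.1059
Terminal payoffs V(N, i) = max(S_T - K, 0):
  V(3,0) = 141.744149; V(3,1) = 42.040857; V(3,2) = 0.000000; V(3,3) = 0.000000
Backward induction: V(k, i) = exp(-r*dt) * [p * V(k+1, i) + (1-p) * V(k+1, i+1)].
  V(2,0) = exp(-r*dt) * [p*141.744149 + (1-p)*42.040857] = 84.899062
  V(2,1) = exp(-r*dt) * [p*42.040857 + (1-p)*0.000000] = 18.137928
  V(2,2) = exp(-r*dt) * [p*0.000000 + (1-p)*0.000000] = 0.000000
  V(1,0) = exp(-r*dt) * [p*84.899062 + (1-p)*18.137928] = 46.873177
  V(1,1) = exp(-r*dt) * [p*18.137928 + (1-p)*0.000000] = 7.825350
  V(0,0) = exp(-r*dt) * [p*46.873177 + (1-p)*7.825350] = 24.642688

Answer: Price = V(0,0) = 24.6427


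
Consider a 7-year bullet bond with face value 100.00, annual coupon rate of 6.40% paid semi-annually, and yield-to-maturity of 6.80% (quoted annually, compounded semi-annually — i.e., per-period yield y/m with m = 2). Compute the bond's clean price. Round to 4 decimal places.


Answer: Price = 97.8012

Derivation:
Coupon per period c = face * coupon_rate / m = 3.200000
Periods per year m = 2; per-period yield y/m = 0.034000
Number of cashflows N = 14
Cashflows (t years, CF_t, discount factor 1/(1+y/m)^(m*t), PV):
  t = 0.5000: CF_t = 3.200000, DF = 0.967118, PV = 3.094778
  t = 1.0000: CF_t = 3.200000, DF = 0.935317, PV = 2.993015
  t = 1.5000: CF_t = 3.200000, DF = 0.904562, PV = 2.894599
  t = 2.0000: CF_t = 3.200000, DF = 0.874818, PV = 2.799418
  t = 2.5000: CF_t = 3.200000, DF = 0.846052, PV = 2.707368
  t = 3.0000: CF_t = 3.200000, DF = 0.818233, PV = 2.618344
  t = 3.5000: CF_t = 3.200000, DF = 0.791327, PV = 2.532248
  t = 4.0000: CF_t = 3.200000, DF = 0.765307, PV = 2.448982
  t = 4.5000: CF_t = 3.200000, DF = 0.740142, PV = 2.368455
  t = 5.0000: CF_t = 3.200000, DF = 0.715805, PV = 2.290575
  t = 5.5000: CF_t = 3.200000, DF = 0.692268, PV = 2.215257
  t = 6.0000: CF_t = 3.200000, DF = 0.669505, PV = 2.142415
  t = 6.5000: CF_t = 3.200000, DF = 0.647490, PV = 2.071968
  t = 7.0000: CF_t = 103.200000, DF = 0.626199, PV = 64.623750
Price P = sum_t PV_t = 97.801171


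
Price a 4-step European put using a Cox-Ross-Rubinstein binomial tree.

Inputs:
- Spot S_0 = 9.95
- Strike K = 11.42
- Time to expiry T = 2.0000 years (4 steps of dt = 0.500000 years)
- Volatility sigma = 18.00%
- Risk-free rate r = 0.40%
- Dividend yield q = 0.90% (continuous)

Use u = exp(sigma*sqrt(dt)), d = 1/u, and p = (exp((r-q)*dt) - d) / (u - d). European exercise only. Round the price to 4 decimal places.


Answer: Price = V(0,0) = 2.0744

Derivation:
dt = T/N = 0.500000
u = exp(sigma*sqrt(dt)) = 1.135734; d = 1/u = 0.880488
p = (exp((r-q)*dt) - d) / (u - d) = 0.458441
Discount per step: exp(-r*dt) = 0.998002
Stock lattice S(k, i) with i counting down-moves:
  k=0: S(0,0) = 9.9500
  k=1: S(1,0) = 11.3006; S(1,1) = 8.7609
  k=2: S(2,0) = 12.8344; S(2,1) = 9.9500; S(2,2) = 7.7138
  k=3: S(3,0) = 14.5765; S(3,1) = 11.3006; S(3,2) = 8.7609; S(3,3) = 6.7919
  k=4: S(4,0) = 16.5550; S(4,1) = 12.8344; S(4,2) = 9.9500; S(4,3) = 7.7138; S(4,4) = 5.9802
Terminal payoffs V(N, i) = max(K - S_T, 0):
  V(4,0) = 0.000000; V(4,1) = 0.000000; V(4,2) = 1.470000; V(4,3) = 3.706175; V(4,4) = 5.439790
Backward induction: V(k, i) = exp(-r*dt) * [p * V(k+1, i) + (1-p) * V(k+1, i+1)].
  V(3,0) = exp(-r*dt) * [p*0.000000 + (1-p)*0.000000] = 0.000000
  V(3,1) = exp(-r*dt) * [p*0.000000 + (1-p)*1.470000] = 0.794501
  V(3,2) = exp(-r*dt) * [p*1.470000 + (1-p)*3.706175] = 2.675665
  V(3,3) = exp(-r*dt) * [p*3.706175 + (1-p)*5.439790] = 4.635750
  V(2,0) = exp(-r*dt) * [p*0.000000 + (1-p)*0.794501] = 0.429410
  V(2,1) = exp(-r*dt) * [p*0.794501 + (1-p)*2.675665] = 1.809640
  V(2,2) = exp(-r*dt) * [p*2.675665 + (1-p)*4.635750] = 3.729700
  V(1,0) = exp(-r*dt) * [p*0.429410 + (1-p)*1.809640] = 1.174534
  V(1,1) = exp(-r*dt) * [p*1.809640 + (1-p)*3.729700] = 2.843772
  V(0,0) = exp(-r*dt) * [p*1.174534 + (1-p)*2.843772] = 2.074373


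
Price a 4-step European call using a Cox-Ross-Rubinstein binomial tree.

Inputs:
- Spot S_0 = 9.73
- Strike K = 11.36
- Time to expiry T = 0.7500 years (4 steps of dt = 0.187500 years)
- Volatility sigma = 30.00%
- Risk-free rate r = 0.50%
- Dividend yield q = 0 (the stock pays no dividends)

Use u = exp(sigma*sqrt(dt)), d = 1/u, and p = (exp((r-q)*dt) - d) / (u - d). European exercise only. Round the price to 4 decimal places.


dt = T/N = 0.187500
u = exp(sigma*sqrt(dt)) = 1.138719; d = 1/u = 0.878180
p = (exp((r-q)*dt) - d) / (u - d) = 0.471170
Discount per step: exp(-r*dt) = 0.999063
Stock lattice S(k, i) with i counting down-moves:
  k=0: S(0,0) = 9.7300
  k=1: S(1,0) = 11.0797; S(1,1) = 8.5447
  k=2: S(2,0) = 12.6167; S(2,1) = 9.7300; S(2,2) = 7.5038
  k=3: S(3,0) = 14.3669; S(3,1) = 11.0797; S(3,2) = 8.5447; S(3,3) = 6.5897
  k=4: S(4,0) = 16.3598; S(4,1) = 12.6167; S(4,2) = 9.7300; S(4,3) = 7.5038; S(4,4) = 5.7869
Terminal payoffs V(N, i) = max(S_T - K, 0):
  V(4,0) = 4.999833; V(4,1) = 1.256702; V(4,2) = 0.000000; V(4,3) = 0.000000; V(4,4) = 0.000000
Backward induction: V(k, i) = exp(-r*dt) * [p * V(k+1, i) + (1-p) * V(k+1, i+1)].
  V(3,0) = exp(-r*dt) * [p*4.999833 + (1-p)*1.256702] = 3.017522
  V(3,1) = exp(-r*dt) * [p*1.256702 + (1-p)*0.000000] = 0.591565
  V(3,2) = exp(-r*dt) * [p*0.000000 + (1-p)*0.000000] = 0.000000
  V(3,3) = exp(-r*dt) * [p*0.000000 + (1-p)*0.000000] = 0.000000
  V(2,0) = exp(-r*dt) * [p*3.017522 + (1-p)*0.591565] = 1.732977
  V(2,1) = exp(-r*dt) * [p*0.591565 + (1-p)*0.000000] = 0.278466
  V(2,2) = exp(-r*dt) * [p*0.000000 + (1-p)*0.000000] = 0.000000
  V(1,0) = exp(-r*dt) * [p*1.732977 + (1-p)*0.278466] = 0.962884
  V(1,1) = exp(-r*dt) * [p*0.278466 + (1-p)*0.000000] = 0.131082
  V(0,0) = exp(-r*dt) * [p*0.962884 + (1-p)*0.131082] = 0.522512

Answer: Price = V(0,0) = 0.5225


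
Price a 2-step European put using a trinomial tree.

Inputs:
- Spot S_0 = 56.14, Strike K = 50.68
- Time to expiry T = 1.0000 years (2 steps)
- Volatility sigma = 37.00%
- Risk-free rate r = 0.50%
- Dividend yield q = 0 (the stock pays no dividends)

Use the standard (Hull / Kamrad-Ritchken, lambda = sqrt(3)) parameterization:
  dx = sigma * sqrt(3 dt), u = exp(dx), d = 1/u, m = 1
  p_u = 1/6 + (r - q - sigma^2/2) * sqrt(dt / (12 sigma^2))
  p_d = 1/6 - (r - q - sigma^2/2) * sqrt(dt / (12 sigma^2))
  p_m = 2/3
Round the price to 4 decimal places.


Answer: Price = V(0,0) = 5.1454

Derivation:
dt = T/N = 0.500000; dx = sigma*sqrt(3*dt) = 0.453156
u = exp(dx) = 1.573269; d = 1/u = 0.635619
p_u = 0.131662, p_m = 0.666667, p_d = 0.201671
Discount per step: exp(-r*dt) = 0.997503
Stock lattice S(k, j) with j the centered position index:
  k=0: S(0,+0) = 56.1400
  k=1: S(1,-1) = 35.6837; S(1,+0) = 56.1400; S(1,+1) = 88.3233
  k=2: S(2,-2) = 22.6812; S(2,-1) = 35.6837; S(2,+0) = 56.1400; S(2,+1) = 88.3233; S(2,+2) = 138.9563
Terminal payoffs V(N, j) = max(K - S_T, 0):
  V(2,-2) = 27.998778; V(2,-1) = 14.996337; V(2,+0) = 0.000000; V(2,+1) = 0.000000; V(2,+2) = 0.000000
Backward induction: V(k, j) = exp(-r*dt) * [p_u * V(k+1, j+1) + p_m * V(k+1, j) + p_d * V(k+1, j-1)]
  V(1,-1) = exp(-r*dt) * [p_u*0.000000 + p_m*14.996337 + p_d*27.998778] = 15.605044
  V(1,+0) = exp(-r*dt) * [p_u*0.000000 + p_m*0.000000 + p_d*14.996337] = 3.016778
  V(1,+1) = exp(-r*dt) * [p_u*0.000000 + p_m*0.000000 + p_d*0.000000] = 0.000000
  V(0,+0) = exp(-r*dt) * [p_u*0.000000 + p_m*3.016778 + p_d*15.605044] = 5.145394


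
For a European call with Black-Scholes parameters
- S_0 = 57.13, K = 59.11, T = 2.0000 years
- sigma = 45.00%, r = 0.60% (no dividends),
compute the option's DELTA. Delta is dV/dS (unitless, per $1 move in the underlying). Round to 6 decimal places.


d1 = 0.2835172262; d2 = -0.3528788769
phi(d1) = 0.3832263233; exp(-qT) = 1.0000000000; exp(-rT) = 0.9880717129
N(d1) = 0.6116098107
Delta = exp(-qT) * N(d1) = 1.0000000000 * 0.6116098107 = 0.611610

Answer: Delta = 0.611610


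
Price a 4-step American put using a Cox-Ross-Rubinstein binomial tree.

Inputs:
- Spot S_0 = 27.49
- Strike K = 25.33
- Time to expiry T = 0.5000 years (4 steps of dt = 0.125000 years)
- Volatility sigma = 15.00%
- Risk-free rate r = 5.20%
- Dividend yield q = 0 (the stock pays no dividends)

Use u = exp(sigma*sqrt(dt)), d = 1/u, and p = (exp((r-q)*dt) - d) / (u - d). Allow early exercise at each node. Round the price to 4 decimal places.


dt = T/N = 0.125000
u = exp(sigma*sqrt(dt)) = 1.054464; d = 1/u = 0.948349
p = (exp((r-q)*dt) - d) / (u - d) = 0.548198
Discount per step: exp(-r*dt) = 0.993521
Stock lattice S(k, i) with i counting down-moves:
  k=0: S(0,0) = 27.4900
  k=1: S(1,0) = 28.9872; S(1,1) = 26.0701
  k=2: S(2,0) = 30.5660; S(2,1) = 27.4900; S(2,2) = 24.7236
  k=3: S(3,0) = 32.2308; S(3,1) = 28.9872; S(3,2) = 26.0701; S(3,3) = 23.4465
  k=4: S(4,0) = 33.9862; S(4,1) = 30.5660; S(4,2) = 27.4900; S(4,3) = 24.7236; S(4,4) = 22.2355
Terminal payoffs V(N, i) = max(K - S_T, 0):
  V(4,0) = 0.000000; V(4,1) = 0.000000; V(4,2) = 0.000000; V(4,3) = 0.606449; V(4,4) = 3.094497
Backward induction: V(k, i) = exp(-r*dt) * [p * V(k+1, i) + (1-p) * V(k+1, i+1)]; then take max(V_cont, immediate exercise) for American.
  V(3,0) = exp(-r*dt) * [p*0.000000 + (1-p)*0.000000] = 0.000000; exercise = 0.000000; V(3,0) = max -> 0.000000
  V(3,1) = exp(-r*dt) * [p*0.000000 + (1-p)*0.000000] = 0.000000; exercise = 0.000000; V(3,1) = max -> 0.000000
  V(3,2) = exp(-r*dt) * [p*0.000000 + (1-p)*0.606449] = 0.272219; exercise = 0.000000; V(3,2) = max -> 0.272219
  V(3,3) = exp(-r*dt) * [p*0.606449 + (1-p)*3.094497] = 1.719341; exercise = 1.883452; V(3,3) = max -> 1.883452
  V(2,0) = exp(-r*dt) * [p*0.000000 + (1-p)*0.000000] = 0.000000; exercise = 0.000000; V(2,0) = max -> 0.000000
  V(2,1) = exp(-r*dt) * [p*0.000000 + (1-p)*0.272219] = 0.122192; exercise = 0.000000; V(2,1) = max -> 0.122192
  V(2,2) = exp(-r*dt) * [p*0.272219 + (1-p)*1.883452] = 0.993697; exercise = 0.606449; V(2,2) = max -> 0.993697
  V(1,0) = exp(-r*dt) * [p*0.000000 + (1-p)*0.122192] = 0.054849; exercise = 0.000000; V(1,0) = max -> 0.054849
  V(1,1) = exp(-r*dt) * [p*0.122192 + (1-p)*0.993697] = 0.512597; exercise = 0.000000; V(1,1) = max -> 0.512597
  V(0,0) = exp(-r*dt) * [p*0.054849 + (1-p)*0.512597] = 0.259965; exercise = 0.000000; V(0,0) = max -> 0.259965

Answer: Price = V(0,0) = 0.2600


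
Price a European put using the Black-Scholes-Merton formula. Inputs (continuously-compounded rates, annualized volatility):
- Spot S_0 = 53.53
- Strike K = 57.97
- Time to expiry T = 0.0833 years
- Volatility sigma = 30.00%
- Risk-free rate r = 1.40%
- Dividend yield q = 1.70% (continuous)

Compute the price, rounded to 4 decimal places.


d1 = (ln(S/K) + (r - q + 0.5*sigma^2) * T) / (sigma * sqrt(T)) = -0.87988219
d2 = d1 - sigma * sqrt(T) = -0.96646740
exp(-rT) = 0.99883448; exp(-qT) = 0.99858490
P = K * exp(-rT) * N(-d2) - S_0 * exp(-qT) * N(-d1)
N(-d1) = 0.81053843; N(-d2) = 0.83309482
P = 57.9700 * 0.99883448 * 0.83309482 - 53.5300 * 0.99858490 * 0.81053843 = 4.9115

Answer: Price = 4.9115


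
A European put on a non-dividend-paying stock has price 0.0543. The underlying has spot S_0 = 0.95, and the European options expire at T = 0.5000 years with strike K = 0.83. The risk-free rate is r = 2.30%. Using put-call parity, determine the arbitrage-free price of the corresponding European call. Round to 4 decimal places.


Answer: Call price = 0.1838

Derivation:
Put-call parity: C - P = S_0 * exp(-qT) - K * exp(-rT).
S_0 * exp(-qT) = 0.9500 * 1.00000000 = 0.95000000
K * exp(-rT) = 0.8300 * 0.98856587 = 0.82050967
C = P + S*exp(-qT) - K*exp(-rT)
C = 0.0543 + 0.95000000 - 0.82050967 = 0.1838


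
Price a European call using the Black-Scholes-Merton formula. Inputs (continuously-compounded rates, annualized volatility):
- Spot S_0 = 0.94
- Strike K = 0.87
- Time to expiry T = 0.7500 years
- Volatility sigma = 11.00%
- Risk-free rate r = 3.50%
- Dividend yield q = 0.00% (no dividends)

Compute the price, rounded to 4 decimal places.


Answer: Price = 0.0985

Derivation:
d1 = (ln(S/K) + (r - q + 0.5*sigma^2) * T) / (sigma * sqrt(T)) = 1.13553423
d2 = d1 - sigma * sqrt(T) = 1.04027143
exp(-rT) = 0.97409154; exp(-qT) = 1.00000000
C = S_0 * exp(-qT) * N(d1) - K * exp(-rT) * N(d2)
N(d1) = 0.87192423; N(d2) = 0.85089309
C = 0.9400 * 1.00000000 * 0.87192423 - 0.8700 * 0.97409154 * 0.85089309 = 0.0985


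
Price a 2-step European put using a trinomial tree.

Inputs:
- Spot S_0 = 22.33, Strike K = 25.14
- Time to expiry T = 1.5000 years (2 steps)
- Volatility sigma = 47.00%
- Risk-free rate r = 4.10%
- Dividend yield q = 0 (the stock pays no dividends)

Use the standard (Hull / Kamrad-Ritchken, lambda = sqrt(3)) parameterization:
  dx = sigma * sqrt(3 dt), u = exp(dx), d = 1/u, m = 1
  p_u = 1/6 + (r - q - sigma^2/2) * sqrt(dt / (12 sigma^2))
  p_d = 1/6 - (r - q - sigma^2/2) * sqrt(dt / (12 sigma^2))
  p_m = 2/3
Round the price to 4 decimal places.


dt = T/N = 0.750000; dx = sigma*sqrt(3*dt) = 0.705000
u = exp(dx) = 2.023847; d = 1/u = 0.494109
p_u = 0.129725, p_m = 0.666667, p_d = 0.203608
Discount per step: exp(-r*dt) = 0.969718
Stock lattice S(k, j) with j the centered position index:
  k=0: S(0,+0) = 22.3300
  k=1: S(1,-1) = 11.0334; S(1,+0) = 22.3300; S(1,+1) = 45.1925
  k=2: S(2,-2) = 5.4517; S(2,-1) = 11.0334; S(2,+0) = 22.3300; S(2,+1) = 45.1925; S(2,+2) = 91.4627
Terminal payoffs V(N, j) = max(K - S_T, 0):
  V(2,-2) = 19.688280; V(2,-1) = 14.106556; V(2,+0) = 2.810000; V(2,+1) = 0.000000; V(2,+2) = 0.000000
Backward induction: V(k, j) = exp(-r*dt) * [p_u * V(k+1, j+1) + p_m * V(k+1, j) + p_d * V(k+1, j-1)]
  V(1,-1) = exp(-r*dt) * [p_u*2.810000 + p_m*14.106556 + p_d*19.688280] = 13.360379
  V(1,+0) = exp(-r*dt) * [p_u*0.000000 + p_m*2.810000 + p_d*14.106556] = 4.601838
  V(1,+1) = exp(-r*dt) * [p_u*0.000000 + p_m*0.000000 + p_d*2.810000] = 0.554813
  V(0,+0) = exp(-r*dt) * [p_u*0.554813 + p_m*4.601838 + p_d*13.360379] = 5.682691

Answer: Price = V(0,0) = 5.6827


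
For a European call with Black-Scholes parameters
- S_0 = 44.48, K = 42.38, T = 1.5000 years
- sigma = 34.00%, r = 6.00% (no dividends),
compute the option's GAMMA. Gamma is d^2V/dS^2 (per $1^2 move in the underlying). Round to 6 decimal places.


Answer: Gamma = 0.018612

Derivation:
d1 = 0.5404801449; d2 = 0.1240668887
phi(d1) = 0.3447285695; exp(-qT) = 1.0000000000; exp(-rT) = 0.9139311853
Gamma = exp(-qT) * phi(d1) / (S * sigma * sqrt(T)) = 1.0000000000 * 0.3447285695 / (44.4800 * 0.3400 * 1.2247448714) = 0.018612


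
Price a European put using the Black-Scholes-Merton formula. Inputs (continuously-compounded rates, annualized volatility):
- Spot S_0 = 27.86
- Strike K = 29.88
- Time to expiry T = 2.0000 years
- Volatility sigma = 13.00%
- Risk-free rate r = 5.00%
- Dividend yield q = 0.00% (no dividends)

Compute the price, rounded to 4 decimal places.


Answer: Price = 1.6253

Derivation:
d1 = (ln(S/K) + (r - q + 0.5*sigma^2) * T) / (sigma * sqrt(T)) = 0.25511656
d2 = d1 - sigma * sqrt(T) = 0.07126879
exp(-rT) = 0.90483742; exp(-qT) = 1.00000000
P = K * exp(-rT) * N(-d2) - S_0 * exp(-qT) * N(-d1)
N(-d1) = 0.39931654; N(-d2) = 0.47159192
P = 29.8800 * 0.90483742 * 0.47159192 - 27.8600 * 1.00000000 * 0.39931654 = 1.6253


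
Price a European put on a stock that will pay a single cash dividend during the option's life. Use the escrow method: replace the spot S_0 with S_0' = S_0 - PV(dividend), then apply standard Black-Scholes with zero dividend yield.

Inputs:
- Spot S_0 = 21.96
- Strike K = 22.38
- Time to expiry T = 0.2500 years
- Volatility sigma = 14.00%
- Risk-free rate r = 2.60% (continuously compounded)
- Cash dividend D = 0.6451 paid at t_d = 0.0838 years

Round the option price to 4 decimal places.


PV(D) = D * exp(-r * t_d) = 0.6451 * 0.99782357 = 0.64369599
S_0' = S_0 - PV(D) = 21.9600 - 0.64369599 = 21.31630401
d1 = (ln(S_0'/K) + (r + sigma^2/2)*T) / (sigma*sqrt(T)) = -0.56779252
d2 = d1 - sigma*sqrt(T) = -0.63779252
exp(-rT) = 0.99352108
N(-d1) = 0.71491207; N(-d2) = 0.73819562
P = K * exp(-rT) * N(-d2) - S_0' * N(-d1) = 22.3800 * 0.99352108 * 0.73819562 - 21.31630401 * 0.71491207 = 1.1745

Answer: Price = 1.1745


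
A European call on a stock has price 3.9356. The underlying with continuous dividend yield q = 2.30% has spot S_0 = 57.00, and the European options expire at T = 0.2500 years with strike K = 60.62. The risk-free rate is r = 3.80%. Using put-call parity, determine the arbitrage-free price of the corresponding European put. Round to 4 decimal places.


Put-call parity: C - P = S_0 * exp(-qT) - K * exp(-rT).
S_0 * exp(-qT) = 57.0000 * 0.99426650 = 56.67319048
K * exp(-rT) = 60.6200 * 0.99054498 = 60.04683684
P = C - S*exp(-qT) + K*exp(-rT)
P = 3.9356 - 56.67319048 + 60.04683684 = 7.3092

Answer: Put price = 7.3092


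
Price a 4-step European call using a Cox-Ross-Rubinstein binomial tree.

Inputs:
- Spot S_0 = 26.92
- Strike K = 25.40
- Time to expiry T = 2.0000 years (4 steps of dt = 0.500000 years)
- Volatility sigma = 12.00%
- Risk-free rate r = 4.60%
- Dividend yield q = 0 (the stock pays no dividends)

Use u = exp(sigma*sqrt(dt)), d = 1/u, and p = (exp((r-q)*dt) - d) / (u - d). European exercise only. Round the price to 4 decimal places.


Answer: Price = V(0,0) = 4.2182

Derivation:
dt = T/N = 0.500000
u = exp(sigma*sqrt(dt)) = 1.088557; d = 1/u = 0.918647
p = (exp((r-q)*dt) - d) / (u - d) = 0.615735
Discount per step: exp(-r*dt) = 0.977262
Stock lattice S(k, i) with i counting down-moves:
  k=0: S(0,0) = 26.9200
  k=1: S(1,0) = 29.3039; S(1,1) = 24.7300
  k=2: S(2,0) = 31.8990; S(2,1) = 26.9200; S(2,2) = 22.7181
  k=3: S(3,0) = 34.7239; S(3,1) = 29.3039; S(3,2) = 24.7300; S(3,3) = 20.8700
  k=4: S(4,0) = 37.7989; S(4,1) = 31.8990; S(4,2) = 26.9200; S(4,3) = 22.7181; S(4,4) = 19.1721
Terminal payoffs V(N, i) = max(S_T - K, 0):
  V(4,0) = 12.398929; V(4,1) = 6.499015; V(4,2) = 1.520000; V(4,3) = 0.000000; V(4,4) = 0.000000
Backward induction: V(k, i) = exp(-r*dt) * [p * V(k+1, i) + (1-p) * V(k+1, i+1)].
  V(3,0) = exp(-r*dt) * [p*12.398929 + (1-p)*6.499015] = 9.901424
  V(3,1) = exp(-r*dt) * [p*6.499015 + (1-p)*1.520000] = 4.481483
  V(3,2) = exp(-r*dt) * [p*1.520000 + (1-p)*0.000000] = 0.914636
  V(3,3) = exp(-r*dt) * [p*0.000000 + (1-p)*0.000000] = 0.000000
  V(2,0) = exp(-r*dt) * [p*9.901424 + (1-p)*4.481483] = 7.640949
  V(2,1) = exp(-r*dt) * [p*4.481483 + (1-p)*0.914636] = 3.040133
  V(2,2) = exp(-r*dt) * [p*0.914636 + (1-p)*0.000000] = 0.550368
  V(1,0) = exp(-r*dt) * [p*7.640949 + (1-p)*3.040133] = 5.739477
  V(1,1) = exp(-r*dt) * [p*3.040133 + (1-p)*0.550368] = 2.036031
  V(0,0) = exp(-r*dt) * [p*5.739477 + (1-p)*2.036031] = 4.218227


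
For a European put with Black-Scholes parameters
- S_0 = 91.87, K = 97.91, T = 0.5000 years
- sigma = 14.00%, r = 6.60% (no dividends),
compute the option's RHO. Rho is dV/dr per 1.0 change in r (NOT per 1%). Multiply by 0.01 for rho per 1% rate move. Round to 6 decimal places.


Answer: Rho = -30.329991

Derivation:
d1 = -0.2603582834; d2 = -0.3593532328
phi(d1) = 0.3856474183; exp(-qT) = 1.0000000000; exp(-rT) = 0.9675385596
N(-d2) = 0.6403345720
Rho = -K*T*exp(-rT)*N(-d2) = -97.9100 * 0.5000 * 0.9675385596 * 0.6403345720 = -30.329991


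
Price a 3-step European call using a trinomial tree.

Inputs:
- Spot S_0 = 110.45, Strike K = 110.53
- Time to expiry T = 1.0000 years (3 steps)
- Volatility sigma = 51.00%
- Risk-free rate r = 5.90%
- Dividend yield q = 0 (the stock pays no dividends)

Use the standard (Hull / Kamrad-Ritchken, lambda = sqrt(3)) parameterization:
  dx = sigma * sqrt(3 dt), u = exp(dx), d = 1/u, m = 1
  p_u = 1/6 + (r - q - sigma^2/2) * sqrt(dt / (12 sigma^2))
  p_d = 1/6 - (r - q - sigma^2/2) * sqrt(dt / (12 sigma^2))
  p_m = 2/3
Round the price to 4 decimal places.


dt = T/N = 0.333333; dx = sigma*sqrt(3*dt) = 0.510000
u = exp(dx) = 1.665291; d = 1/u = 0.600496
p_u = 0.143448, p_m = 0.666667, p_d = 0.189886
Discount per step: exp(-r*dt) = 0.980525
Stock lattice S(k, j) with j the centered position index:
  k=0: S(0,+0) = 110.4500
  k=1: S(1,-1) = 66.3247; S(1,+0) = 110.4500; S(1,+1) = 183.9314
  k=2: S(2,-2) = 39.8277; S(2,-1) = 66.3247; S(2,+0) = 110.4500; S(2,+1) = 183.9314; S(2,+2) = 306.2994
  k=3: S(3,-3) = 23.9164; S(3,-2) = 39.8277; S(3,-1) = 66.3247; S(3,+0) = 110.4500; S(3,+1) = 183.9314; S(3,+2) = 306.2994; S(3,+3) = 510.0776
Terminal payoffs V(N, j) = max(S_T - K, 0):
  V(3,-3) = 0.000000; V(3,-2) = 0.000000; V(3,-1) = 0.000000; V(3,+0) = 0.000000; V(3,+1) = 73.401412; V(3,+2) = 195.769362; V(3,+3) = 399.547630
Backward induction: V(k, j) = exp(-r*dt) * [p_u * V(k+1, j+1) + p_m * V(k+1, j) + p_d * V(k+1, j-1)]
  V(2,-2) = exp(-r*dt) * [p_u*0.000000 + p_m*0.000000 + p_d*0.000000] = 0.000000
  V(2,-1) = exp(-r*dt) * [p_u*0.000000 + p_m*0.000000 + p_d*0.000000] = 0.000000
  V(2,+0) = exp(-r*dt) * [p_u*73.401412 + p_m*0.000000 + p_d*0.000000] = 10.324212
  V(2,+1) = exp(-r*dt) * [p_u*195.769362 + p_m*73.401412 + p_d*0.000000] = 75.517073
  V(2,+2) = exp(-r*dt) * [p_u*399.547630 + p_m*195.769362 + p_d*73.401412] = 197.835694
  V(1,-1) = exp(-r*dt) * [p_u*10.324212 + p_m*0.000000 + p_d*0.000000] = 1.452143
  V(1,+0) = exp(-r*dt) * [p_u*75.517073 + p_m*10.324212 + p_d*0.000000] = 17.370557
  V(1,+1) = exp(-r*dt) * [p_u*197.835694 + p_m*75.517073 + p_d*10.324212] = 79.112924
  V(0,+0) = exp(-r*dt) * [p_u*79.112924 + p_m*17.370557 + p_d*1.452143] = 22.752780

Answer: Price = V(0,0) = 22.7528


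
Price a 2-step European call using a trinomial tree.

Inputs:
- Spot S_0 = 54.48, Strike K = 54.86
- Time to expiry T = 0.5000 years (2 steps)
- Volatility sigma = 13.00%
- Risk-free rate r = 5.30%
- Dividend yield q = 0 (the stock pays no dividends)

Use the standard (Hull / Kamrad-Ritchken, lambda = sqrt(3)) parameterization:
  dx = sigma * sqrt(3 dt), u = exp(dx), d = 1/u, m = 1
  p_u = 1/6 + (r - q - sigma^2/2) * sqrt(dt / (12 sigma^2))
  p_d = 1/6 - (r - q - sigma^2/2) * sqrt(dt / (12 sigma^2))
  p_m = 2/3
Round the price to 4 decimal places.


Answer: Price = V(0,0) = 2.3239

Derivation:
dt = T/N = 0.250000; dx = sigma*sqrt(3*dt) = 0.112583
u = exp(dx) = 1.119165; d = 1/u = 0.893523
p_u = 0.216130, p_m = 0.666667, p_d = 0.117203
Discount per step: exp(-r*dt) = 0.986837
Stock lattice S(k, j) with j the centered position index:
  k=0: S(0,+0) = 54.4800
  k=1: S(1,-1) = 48.6791; S(1,+0) = 54.4800; S(1,+1) = 60.9721
  k=2: S(2,-2) = 43.4959; S(2,-1) = 48.6791; S(2,+0) = 54.4800; S(2,+1) = 60.9721; S(2,+2) = 68.2379
Terminal payoffs V(N, j) = max(S_T - K, 0):
  V(2,-2) = 0.000000; V(2,-1) = 0.000000; V(2,+0) = 0.000000; V(2,+1) = 6.112135; V(2,+2) = 13.377909
Backward induction: V(k, j) = exp(-r*dt) * [p_u * V(k+1, j+1) + p_m * V(k+1, j) + p_d * V(k+1, j-1)]
  V(1,-1) = exp(-r*dt) * [p_u*0.000000 + p_m*0.000000 + p_d*0.000000] = 0.000000
  V(1,+0) = exp(-r*dt) * [p_u*6.112135 + p_m*0.000000 + p_d*0.000000] = 1.303628
  V(1,+1) = exp(-r*dt) * [p_u*13.377909 + p_m*6.112135 + p_d*0.000000] = 6.874433
  V(0,+0) = exp(-r*dt) * [p_u*6.874433 + p_m*1.303628 + p_d*0.000000] = 2.323861


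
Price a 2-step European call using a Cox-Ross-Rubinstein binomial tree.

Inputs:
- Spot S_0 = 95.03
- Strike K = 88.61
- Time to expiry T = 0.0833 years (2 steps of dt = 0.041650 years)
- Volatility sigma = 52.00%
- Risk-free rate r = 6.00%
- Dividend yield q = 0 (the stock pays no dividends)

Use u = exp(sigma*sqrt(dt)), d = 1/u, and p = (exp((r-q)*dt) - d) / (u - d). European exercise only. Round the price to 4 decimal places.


dt = T/N = 0.041650
u = exp(sigma*sqrt(dt)) = 1.111959; d = 1/u = 0.899314
p = (exp((r-q)*dt) - d) / (u - d) = 0.485261
Discount per step: exp(-r*dt) = 0.997504
Stock lattice S(k, i) with i counting down-moves:
  k=0: S(0,0) = 95.0300
  k=1: S(1,0) = 105.6695; S(1,1) = 85.4618
  k=2: S(2,0) = 117.5001; S(2,1) = 95.0300; S(2,2) = 76.8570
Terminal payoffs V(N, i) = max(S_T - K, 0):
  V(2,0) = 28.890111; V(2,1) = 6.420000; V(2,2) = 0.000000
Backward induction: V(k, i) = exp(-r*dt) * [p * V(k+1, i) + (1-p) * V(k+1, i+1)].
  V(1,0) = exp(-r*dt) * [p*28.890111 + (1-p)*6.420000] = 17.280624
  V(1,1) = exp(-r*dt) * [p*6.420000 + (1-p)*0.000000] = 3.107598
  V(0,0) = exp(-r*dt) * [p*17.280624 + (1-p)*3.107598] = 9.960289

Answer: Price = V(0,0) = 9.9603


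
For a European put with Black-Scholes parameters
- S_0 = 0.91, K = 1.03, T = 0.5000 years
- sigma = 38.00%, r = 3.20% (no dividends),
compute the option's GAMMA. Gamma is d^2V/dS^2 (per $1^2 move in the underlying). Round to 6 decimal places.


Answer: Gamma = 1.574376

Derivation:
d1 = -0.2670983537; d2 = -0.5357989305
phi(d1) = 0.3849625206; exp(-qT) = 1.0000000000; exp(-rT) = 0.9841273201
Gamma = exp(-qT) * phi(d1) / (S * sigma * sqrt(T)) = 1.0000000000 * 0.3849625206 / (0.9100 * 0.3800 * 0.7071067812) = 1.574376


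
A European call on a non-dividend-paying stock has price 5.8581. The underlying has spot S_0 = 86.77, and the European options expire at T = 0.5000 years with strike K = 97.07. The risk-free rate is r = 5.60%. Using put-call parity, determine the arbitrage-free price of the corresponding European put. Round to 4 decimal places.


Answer: Put price = 13.4778

Derivation:
Put-call parity: C - P = S_0 * exp(-qT) - K * exp(-rT).
S_0 * exp(-qT) = 86.7700 * 1.00000000 = 86.77000000
K * exp(-rT) = 97.0700 * 0.97238837 = 94.38973877
P = C - S*exp(-qT) + K*exp(-rT)
P = 5.8581 - 86.77000000 + 94.38973877 = 13.4778


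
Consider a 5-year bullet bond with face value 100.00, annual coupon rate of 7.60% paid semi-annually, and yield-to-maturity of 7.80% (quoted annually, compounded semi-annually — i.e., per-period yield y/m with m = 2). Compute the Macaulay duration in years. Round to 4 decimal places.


Answer: Macaulay duration = 4.2482 years

Derivation:
Coupon per period c = face * coupon_rate / m = 3.800000
Periods per year m = 2; per-period yield y/m = 0.039000
Number of cashflows N = 10
Cashflows (t years, CF_t, discount factor 1/(1+y/m)^(m*t), PV):
  t = 0.5000: CF_t = 3.800000, DF = 0.962464, PV = 3.657363
  t = 1.0000: CF_t = 3.800000, DF = 0.926337, PV = 3.520080
  t = 1.5000: CF_t = 3.800000, DF = 0.891566, PV = 3.387950
  t = 2.0000: CF_t = 3.800000, DF = 0.858100, PV = 3.260779
  t = 2.5000: CF_t = 3.800000, DF = 0.825890, PV = 3.138382
  t = 3.0000: CF_t = 3.800000, DF = 0.794889, PV = 3.020580
  t = 3.5000: CF_t = 3.800000, DF = 0.765052, PV = 2.907199
  t = 4.0000: CF_t = 3.800000, DF = 0.736335, PV = 2.798074
  t = 4.5000: CF_t = 3.800000, DF = 0.708696, PV = 2.693045
  t = 5.0000: CF_t = 103.800000, DF = 0.682094, PV = 70.801405
Price P = sum_t PV_t = 99.184858
Macaulay numerator sum_t t * PV_t:
  t * PV_t at t = 0.5000: 1.828681
  t * PV_t at t = 1.0000: 3.520080
  t * PV_t at t = 1.5000: 5.081925
  t * PV_t at t = 2.0000: 6.521559
  t * PV_t at t = 2.5000: 7.845956
  t * PV_t at t = 3.0000: 9.061739
  t * PV_t at t = 3.5000: 10.175197
  t * PV_t at t = 4.0000: 11.192297
  t * PV_t at t = 4.5000: 12.118704
  t * PV_t at t = 5.0000: 354.007027
Macaulay duration D = (sum_t t * PV_t) / P = 421.353163 / 99.184858 = 4.248160


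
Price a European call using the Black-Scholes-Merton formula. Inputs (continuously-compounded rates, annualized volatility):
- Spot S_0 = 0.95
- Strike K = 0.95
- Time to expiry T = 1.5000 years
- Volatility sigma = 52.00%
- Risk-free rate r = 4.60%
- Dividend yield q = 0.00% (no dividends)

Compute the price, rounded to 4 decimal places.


Answer: Price = 0.2624

Derivation:
d1 = (ln(S/K) + (r - q + 0.5*sigma^2) * T) / (sigma * sqrt(T)) = 0.42677648
d2 = d1 - sigma * sqrt(T) = -0.21009085
exp(-rT) = 0.93332668; exp(-qT) = 1.00000000
C = S_0 * exp(-qT) * N(d1) - K * exp(-rT) * N(d2)
N(d1) = 0.66522893; N(d2) = 0.41679838
C = 0.9500 * 1.00000000 * 0.66522893 - 0.9500 * 0.93332668 * 0.41679838 = 0.2624


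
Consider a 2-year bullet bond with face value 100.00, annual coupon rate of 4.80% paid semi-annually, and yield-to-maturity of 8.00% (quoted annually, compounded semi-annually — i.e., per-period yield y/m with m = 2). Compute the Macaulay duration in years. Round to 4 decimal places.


Answer: Macaulay duration = 1.9284 years

Derivation:
Coupon per period c = face * coupon_rate / m = 2.400000
Periods per year m = 2; per-period yield y/m = 0.040000
Number of cashflows N = 4
Cashflows (t years, CF_t, discount factor 1/(1+y/m)^(m*t), PV):
  t = 0.5000: CF_t = 2.400000, DF = 0.961538, PV = 2.307692
  t = 1.0000: CF_t = 2.400000, DF = 0.924556, PV = 2.218935
  t = 1.5000: CF_t = 2.400000, DF = 0.888996, PV = 2.133591
  t = 2.0000: CF_t = 102.400000, DF = 0.854804, PV = 87.531949
Price P = sum_t PV_t = 94.192168
Macaulay numerator sum_t t * PV_t:
  t * PV_t at t = 0.5000: 1.153846
  t * PV_t at t = 1.0000: 2.218935
  t * PV_t at t = 1.5000: 3.200387
  t * PV_t at t = 2.0000: 175.063898
Macaulay duration D = (sum_t t * PV_t) / P = 181.637066 / 94.192168 = 1.928367


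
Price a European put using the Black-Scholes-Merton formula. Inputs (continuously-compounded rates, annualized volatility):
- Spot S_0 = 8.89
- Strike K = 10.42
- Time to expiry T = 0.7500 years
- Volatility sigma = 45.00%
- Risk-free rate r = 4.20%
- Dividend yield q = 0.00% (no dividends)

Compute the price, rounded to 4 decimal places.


d1 = (ln(S/K) + (r - q + 0.5*sigma^2) * T) / (sigma * sqrt(T)) = -0.13179620
d2 = d1 - sigma * sqrt(T) = -0.52150763
exp(-rT) = 0.96899096; exp(-qT) = 1.00000000
P = K * exp(-rT) * N(-d2) - S_0 * exp(-qT) * N(-d1)
N(-d1) = 0.55242725; N(-d2) = 0.69899341
P = 10.4200 * 0.96899096 * 0.69899341 - 8.8900 * 1.00000000 * 0.55242725 = 2.1466

Answer: Price = 2.1466


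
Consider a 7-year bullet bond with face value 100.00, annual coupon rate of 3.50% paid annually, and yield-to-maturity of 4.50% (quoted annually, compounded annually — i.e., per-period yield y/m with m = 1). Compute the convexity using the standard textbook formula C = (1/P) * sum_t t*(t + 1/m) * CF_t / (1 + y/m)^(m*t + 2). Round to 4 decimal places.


Answer: Convexity = 44.5436

Derivation:
Coupon per period c = face * coupon_rate / m = 3.500000
Periods per year m = 1; per-period yield y/m = 0.045000
Number of cashflows N = 7
Cashflows (t years, CF_t, discount factor 1/(1+y/m)^(m*t), PV):
  t = 1.0000: CF_t = 3.500000, DF = 0.956938, PV = 3.349282
  t = 2.0000: CF_t = 3.500000, DF = 0.915730, PV = 3.205055
  t = 3.0000: CF_t = 3.500000, DF = 0.876297, PV = 3.067038
  t = 4.0000: CF_t = 3.500000, DF = 0.838561, PV = 2.934965
  t = 5.0000: CF_t = 3.500000, DF = 0.802451, PV = 2.808579
  t = 6.0000: CF_t = 3.500000, DF = 0.767896, PV = 2.687635
  t = 7.0000: CF_t = 103.500000, DF = 0.734828, PV = 76.054745
Price P = sum_t PV_t = 94.107299
Convexity numerator sum_t t*(t + 1/m) * CF_t / (1+y/m)^(m*t + 2):
  t = 1.0000: term = 6.134076
  t = 2.0000: term = 17.609788
  t = 3.0000: term = 33.702944
  t = 4.0000: term = 53.752702
  t = 5.0000: term = 77.156988
  t = 6.0000: term = 103.368214
  t = 7.0000: term = 3900.154063
Convexity = (1/P) * sum = 4191.878775 / 94.107299 = 44.543609


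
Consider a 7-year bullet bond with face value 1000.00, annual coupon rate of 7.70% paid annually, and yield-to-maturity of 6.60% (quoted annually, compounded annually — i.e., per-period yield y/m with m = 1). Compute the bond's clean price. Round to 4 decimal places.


Coupon per period c = face * coupon_rate / m = 77.000000
Periods per year m = 1; per-period yield y/m = 0.066000
Number of cashflows N = 7
Cashflows (t years, CF_t, discount factor 1/(1+y/m)^(m*t), PV):
  t = 1.0000: CF_t = 77.000000, DF = 0.938086, PV = 72.232645
  t = 2.0000: CF_t = 77.000000, DF = 0.880006, PV = 67.760455
  t = 3.0000: CF_t = 77.000000, DF = 0.825521, PV = 63.565155
  t = 4.0000: CF_t = 77.000000, DF = 0.774410, PV = 59.629601
  t = 5.0000: CF_t = 77.000000, DF = 0.726464, PV = 55.937712
  t = 6.0000: CF_t = 77.000000, DF = 0.681486, PV = 52.474402
  t = 7.0000: CF_t = 1077.000000, DF = 0.639292, PV = 688.517955
Price P = sum_t PV_t = 1060.117927

Answer: Price = 1060.1179


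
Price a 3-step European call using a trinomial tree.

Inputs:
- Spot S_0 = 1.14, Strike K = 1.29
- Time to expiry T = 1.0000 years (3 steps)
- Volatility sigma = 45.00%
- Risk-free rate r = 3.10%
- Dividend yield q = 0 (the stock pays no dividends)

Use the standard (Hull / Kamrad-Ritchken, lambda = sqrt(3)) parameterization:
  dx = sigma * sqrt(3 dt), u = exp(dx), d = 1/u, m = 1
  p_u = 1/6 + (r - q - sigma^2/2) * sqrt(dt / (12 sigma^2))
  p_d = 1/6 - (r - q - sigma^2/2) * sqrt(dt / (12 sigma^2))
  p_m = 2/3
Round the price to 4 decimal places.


Answer: Price = V(0,0) = 0.1625

Derivation:
dt = T/N = 0.333333; dx = sigma*sqrt(3*dt) = 0.450000
u = exp(dx) = 1.568312; d = 1/u = 0.637628
p_u = 0.140648, p_m = 0.666667, p_d = 0.192685
Discount per step: exp(-r*dt) = 0.989720
Stock lattice S(k, j) with j the centered position index:
  k=0: S(0,+0) = 1.1400
  k=1: S(1,-1) = 0.7269; S(1,+0) = 1.1400; S(1,+1) = 1.7879
  k=2: S(2,-2) = 0.4635; S(2,-1) = 0.7269; S(2,+0) = 1.1400; S(2,+1) = 1.7879; S(2,+2) = 2.8039
  k=3: S(3,-3) = 0.2955; S(3,-2) = 0.4635; S(3,-1) = 0.7269; S(3,+0) = 1.1400; S(3,+1) = 1.7879; S(3,+2) = 2.8039; S(3,+3) = 4.3975
Terminal payoffs V(N, j) = max(S_T - K, 0):
  V(3,-3) = 0.000000; V(3,-2) = 0.000000; V(3,-1) = 0.000000; V(3,+0) = 0.000000; V(3,+1) = 0.497876; V(3,+2) = 1.513948; V(3,+3) = 3.107465
Backward induction: V(k, j) = exp(-r*dt) * [p_u * V(k+1, j+1) + p_m * V(k+1, j) + p_d * V(k+1, j-1)]
  V(2,-2) = exp(-r*dt) * [p_u*0.000000 + p_m*0.000000 + p_d*0.000000] = 0.000000
  V(2,-1) = exp(-r*dt) * [p_u*0.000000 + p_m*0.000000 + p_d*0.000000] = 0.000000
  V(2,+0) = exp(-r*dt) * [p_u*0.497876 + p_m*0.000000 + p_d*0.000000] = 0.069305
  V(2,+1) = exp(-r*dt) * [p_u*1.513948 + p_m*0.497876 + p_d*0.000000] = 0.539250
  V(2,+2) = exp(-r*dt) * [p_u*3.107465 + p_m*1.513948 + p_d*0.497876] = 1.526436
  V(1,-1) = exp(-r*dt) * [p_u*0.069305 + p_m*0.000000 + p_d*0.000000] = 0.009647
  V(1,+0) = exp(-r*dt) * [p_u*0.539250 + p_m*0.069305 + p_d*0.000000] = 0.120793
  V(1,+1) = exp(-r*dt) * [p_u*1.526436 + p_m*0.539250 + p_d*0.069305] = 0.581505
  V(0,+0) = exp(-r*dt) * [p_u*0.581505 + p_m*0.120793 + p_d*0.009647] = 0.162488
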